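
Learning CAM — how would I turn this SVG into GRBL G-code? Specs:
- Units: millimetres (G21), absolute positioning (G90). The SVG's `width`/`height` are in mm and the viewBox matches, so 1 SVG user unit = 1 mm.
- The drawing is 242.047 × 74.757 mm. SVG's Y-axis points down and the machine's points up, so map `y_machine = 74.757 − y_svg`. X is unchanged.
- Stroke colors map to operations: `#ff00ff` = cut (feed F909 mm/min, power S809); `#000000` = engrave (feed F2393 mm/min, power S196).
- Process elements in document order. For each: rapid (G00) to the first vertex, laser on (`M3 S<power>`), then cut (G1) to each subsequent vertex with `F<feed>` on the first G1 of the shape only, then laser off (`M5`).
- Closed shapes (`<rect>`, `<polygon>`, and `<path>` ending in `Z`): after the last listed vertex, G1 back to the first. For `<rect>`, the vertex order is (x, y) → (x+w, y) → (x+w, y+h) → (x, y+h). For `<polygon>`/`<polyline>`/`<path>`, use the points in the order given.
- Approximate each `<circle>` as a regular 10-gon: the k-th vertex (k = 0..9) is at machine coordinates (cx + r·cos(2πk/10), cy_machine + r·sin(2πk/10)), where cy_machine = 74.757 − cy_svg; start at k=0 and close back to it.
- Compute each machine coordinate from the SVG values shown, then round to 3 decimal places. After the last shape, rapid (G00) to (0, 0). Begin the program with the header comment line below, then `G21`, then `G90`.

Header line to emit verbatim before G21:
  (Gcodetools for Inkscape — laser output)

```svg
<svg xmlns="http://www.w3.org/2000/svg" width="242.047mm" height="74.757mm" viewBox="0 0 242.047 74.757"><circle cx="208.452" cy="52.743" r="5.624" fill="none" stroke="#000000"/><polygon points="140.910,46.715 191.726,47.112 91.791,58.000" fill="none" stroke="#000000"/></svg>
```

(Gcodetools for Inkscape — laser output)
G21
G90
G00 X214.076 Y22.014
M3 S196
G1 X213.002 Y25.320 F2393
G1 X210.190 Y27.363
G1 X206.714 Y27.363
G1 X203.902 Y25.320
G1 X202.828 Y22.014
G1 X203.902 Y18.708
G1 X206.714 Y16.665
G1 X210.190 Y16.665
G1 X213.002 Y18.708
G1 X214.076 Y22.014
M5
G00 X140.910 Y28.042
M3 S196
G1 X191.726 Y27.645 F2393
G1 X91.791 Y16.757
G1 X140.910 Y28.042
M5
G00 X0.000 Y0.000

viewBox `0 0 242.047 74.757` with mm width/height → 1 unit = 1 mm. Flip: y_m = 74.757 − y_svg.

**Shape 1** — `<circle>` circle, stroke `#000000` → engrave (S196, F2393). Machine vertices: (214.076,22.014) → (213.002,25.320) → (210.190,27.363) → (206.714,27.363) → (203.902,25.320) → (202.828,22.014) → (203.902,18.708) → (206.714,16.665) → (210.190,16.665) → (213.002,18.708) → (214.076,22.014). Closed: final G1 returns to the first vertex.

**Shape 2** — `<polygon>` closed polygon, stroke `#000000` → engrave (S196, F2393). Machine vertices: (140.910,28.042) → (191.726,27.645) → (91.791,16.757) → (140.910,28.042). Closed: final G1 returns to the first vertex.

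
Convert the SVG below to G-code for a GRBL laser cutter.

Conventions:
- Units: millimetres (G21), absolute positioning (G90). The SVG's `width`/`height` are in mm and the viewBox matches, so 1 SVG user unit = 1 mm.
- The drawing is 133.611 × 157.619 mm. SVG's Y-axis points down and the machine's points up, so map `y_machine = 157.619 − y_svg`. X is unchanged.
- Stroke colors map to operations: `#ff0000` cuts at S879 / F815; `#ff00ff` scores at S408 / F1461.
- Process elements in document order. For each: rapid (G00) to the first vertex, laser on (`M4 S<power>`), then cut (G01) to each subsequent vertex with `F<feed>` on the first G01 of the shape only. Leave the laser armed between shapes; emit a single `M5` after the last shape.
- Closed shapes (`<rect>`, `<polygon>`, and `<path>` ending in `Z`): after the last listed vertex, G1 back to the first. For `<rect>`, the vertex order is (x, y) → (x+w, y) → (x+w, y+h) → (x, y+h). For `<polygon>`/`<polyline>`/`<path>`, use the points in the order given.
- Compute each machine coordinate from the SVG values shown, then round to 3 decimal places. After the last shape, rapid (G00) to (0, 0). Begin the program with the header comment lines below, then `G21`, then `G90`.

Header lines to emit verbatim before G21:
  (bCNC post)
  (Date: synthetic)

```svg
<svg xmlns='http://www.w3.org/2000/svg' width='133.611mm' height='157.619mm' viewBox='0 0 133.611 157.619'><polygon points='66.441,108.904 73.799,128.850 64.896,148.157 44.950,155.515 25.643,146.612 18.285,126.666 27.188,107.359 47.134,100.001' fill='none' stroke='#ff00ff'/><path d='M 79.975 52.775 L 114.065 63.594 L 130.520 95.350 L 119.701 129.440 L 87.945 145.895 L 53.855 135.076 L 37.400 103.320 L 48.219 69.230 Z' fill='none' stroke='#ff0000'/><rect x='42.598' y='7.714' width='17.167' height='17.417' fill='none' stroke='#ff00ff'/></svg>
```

viewBox `0 0 133.611 157.619` with mm width/height → 1 unit = 1 mm. Flip: y_m = 157.619 − y_svg.

**Shape 1** — `<polygon>` regular polygon, stroke `#ff00ff` → score (S408, F1461). Machine vertices: (66.441,48.715) → (73.799,28.769) → (64.896,9.462) → (44.950,2.104) → (25.643,11.007) → (18.285,30.953) → (27.188,50.260) → (47.134,57.618) → (66.441,48.715). Closed: final G1 returns to the first vertex.

**Shape 2** — `<path>` regular polygon, stroke `#ff0000` → cut (S879, F815). Machine vertices: (79.975,104.844) → (114.065,94.025) → (130.520,62.269) → (119.701,28.179) → (87.945,11.724) → (53.855,22.543) → (37.400,54.299) → (48.219,88.389) → (79.975,104.844). Closed: final G1 returns to the first vertex.

**Shape 3** — `<rect>` rectangle, stroke `#ff00ff` → score (S408, F1461). Machine vertices: (42.598,149.905) → (59.765,149.905) → (59.765,132.488) → (42.598,132.488) → (42.598,149.905). Closed: final G1 returns to the first vertex.

(bCNC post)
(Date: synthetic)
G21
G90
G00 X66.441 Y48.715
M4 S408
G01 X73.799 Y28.769 F1461
G01 X64.896 Y9.462
G01 X44.950 Y2.104
G01 X25.643 Y11.007
G01 X18.285 Y30.953
G01 X27.188 Y50.260
G01 X47.134 Y57.618
G01 X66.441 Y48.715
G00 X79.975 Y104.844
M4 S879
G01 X114.065 Y94.025 F815
G01 X130.520 Y62.269
G01 X119.701 Y28.179
G01 X87.945 Y11.724
G01 X53.855 Y22.543
G01 X37.400 Y54.299
G01 X48.219 Y88.389
G01 X79.975 Y104.844
G00 X42.598 Y149.905
M4 S408
G01 X59.765 Y149.905 F1461
G01 X59.765 Y132.488
G01 X42.598 Y132.488
G01 X42.598 Y149.905
M5
G00 X0.000 Y0.000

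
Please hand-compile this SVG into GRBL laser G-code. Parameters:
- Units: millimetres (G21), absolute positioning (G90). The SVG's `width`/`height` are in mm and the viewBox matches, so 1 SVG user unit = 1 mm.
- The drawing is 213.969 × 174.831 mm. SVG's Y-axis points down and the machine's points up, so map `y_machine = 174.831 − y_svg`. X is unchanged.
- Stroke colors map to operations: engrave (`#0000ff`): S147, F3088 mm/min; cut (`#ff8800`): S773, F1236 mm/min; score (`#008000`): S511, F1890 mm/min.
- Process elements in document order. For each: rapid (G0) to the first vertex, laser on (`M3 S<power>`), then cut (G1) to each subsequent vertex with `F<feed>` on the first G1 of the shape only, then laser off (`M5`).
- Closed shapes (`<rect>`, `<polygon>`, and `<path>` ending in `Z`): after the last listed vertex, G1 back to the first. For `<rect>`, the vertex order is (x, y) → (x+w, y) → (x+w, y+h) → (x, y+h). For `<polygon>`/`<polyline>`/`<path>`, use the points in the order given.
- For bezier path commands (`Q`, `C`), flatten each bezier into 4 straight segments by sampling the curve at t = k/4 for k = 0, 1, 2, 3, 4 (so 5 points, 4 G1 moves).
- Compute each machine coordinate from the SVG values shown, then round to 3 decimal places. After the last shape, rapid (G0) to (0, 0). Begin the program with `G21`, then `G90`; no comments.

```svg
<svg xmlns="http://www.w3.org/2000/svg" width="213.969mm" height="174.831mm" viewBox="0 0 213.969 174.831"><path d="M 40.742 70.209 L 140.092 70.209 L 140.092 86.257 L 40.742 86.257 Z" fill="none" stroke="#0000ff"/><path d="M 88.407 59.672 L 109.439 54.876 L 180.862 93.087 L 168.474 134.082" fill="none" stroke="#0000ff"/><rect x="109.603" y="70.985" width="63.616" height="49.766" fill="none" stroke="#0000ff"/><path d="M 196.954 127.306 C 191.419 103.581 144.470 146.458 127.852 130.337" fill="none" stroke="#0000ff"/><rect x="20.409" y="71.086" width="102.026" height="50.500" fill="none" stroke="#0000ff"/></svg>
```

viewBox `0 0 213.969 174.831` with mm width/height → 1 unit = 1 mm. Flip: y_m = 174.831 − y_svg.

**Shape 1** — `<path>` rectangle, stroke `#0000ff` → engrave (S147, F3088). Machine vertices: (40.742,104.622) → (140.092,104.622) → (140.092,88.574) → (40.742,88.574) → (40.742,104.622). Closed: final G1 returns to the first vertex.

**Shape 2** — `<path>` open polyline, stroke `#0000ff` → engrave (S147, F3088). Machine vertices: (88.407,115.159) → (109.439,119.955) → (180.862,81.744) → (168.474,40.749). Open path.

**Shape 3** — `<rect>` rectangle, stroke `#0000ff` → engrave (S147, F3088). Machine vertices: (109.603,103.846) → (173.219,103.846) → (173.219,54.080) → (109.603,54.080) → (109.603,103.846). Closed: final G1 returns to the first vertex.

**Shape 4** — `<path>` cubic bezier, stroke `#0000ff` → engrave (S147, F3088). Control points (SVG): P0=(196.954,127.306), P1=(191.419,103.581), P2=(144.470,146.458), P3=(127.852,130.337); sampled at t=k/4. Machine vertices: (196.954,47.525) → (186.159,54.793) → (166.559,48.861) → (144.882,41.503) → (127.852,44.494). Open path.

**Shape 5** — `<rect>` rectangle, stroke `#0000ff` → engrave (S147, F3088). Machine vertices: (20.409,103.745) → (122.435,103.745) → (122.435,53.245) → (20.409,53.245) → (20.409,103.745). Closed: final G1 returns to the first vertex.

G21
G90
G0 X40.742 Y104.622
M3 S147
G1 X140.092 Y104.622 F3088
G1 X140.092 Y88.574
G1 X40.742 Y88.574
G1 X40.742 Y104.622
M5
G0 X88.407 Y115.159
M3 S147
G1 X109.439 Y119.955 F3088
G1 X180.862 Y81.744
G1 X168.474 Y40.749
M5
G0 X109.603 Y103.846
M3 S147
G1 X173.219 Y103.846 F3088
G1 X173.219 Y54.080
G1 X109.603 Y54.080
G1 X109.603 Y103.846
M5
G0 X196.954 Y47.525
M3 S147
G1 X186.159 Y54.793 F3088
G1 X166.559 Y48.861
G1 X144.882 Y41.503
G1 X127.852 Y44.494
M5
G0 X20.409 Y103.745
M3 S147
G1 X122.435 Y103.745 F3088
G1 X122.435 Y53.245
G1 X20.409 Y53.245
G1 X20.409 Y103.745
M5
G0 X0.000 Y0.000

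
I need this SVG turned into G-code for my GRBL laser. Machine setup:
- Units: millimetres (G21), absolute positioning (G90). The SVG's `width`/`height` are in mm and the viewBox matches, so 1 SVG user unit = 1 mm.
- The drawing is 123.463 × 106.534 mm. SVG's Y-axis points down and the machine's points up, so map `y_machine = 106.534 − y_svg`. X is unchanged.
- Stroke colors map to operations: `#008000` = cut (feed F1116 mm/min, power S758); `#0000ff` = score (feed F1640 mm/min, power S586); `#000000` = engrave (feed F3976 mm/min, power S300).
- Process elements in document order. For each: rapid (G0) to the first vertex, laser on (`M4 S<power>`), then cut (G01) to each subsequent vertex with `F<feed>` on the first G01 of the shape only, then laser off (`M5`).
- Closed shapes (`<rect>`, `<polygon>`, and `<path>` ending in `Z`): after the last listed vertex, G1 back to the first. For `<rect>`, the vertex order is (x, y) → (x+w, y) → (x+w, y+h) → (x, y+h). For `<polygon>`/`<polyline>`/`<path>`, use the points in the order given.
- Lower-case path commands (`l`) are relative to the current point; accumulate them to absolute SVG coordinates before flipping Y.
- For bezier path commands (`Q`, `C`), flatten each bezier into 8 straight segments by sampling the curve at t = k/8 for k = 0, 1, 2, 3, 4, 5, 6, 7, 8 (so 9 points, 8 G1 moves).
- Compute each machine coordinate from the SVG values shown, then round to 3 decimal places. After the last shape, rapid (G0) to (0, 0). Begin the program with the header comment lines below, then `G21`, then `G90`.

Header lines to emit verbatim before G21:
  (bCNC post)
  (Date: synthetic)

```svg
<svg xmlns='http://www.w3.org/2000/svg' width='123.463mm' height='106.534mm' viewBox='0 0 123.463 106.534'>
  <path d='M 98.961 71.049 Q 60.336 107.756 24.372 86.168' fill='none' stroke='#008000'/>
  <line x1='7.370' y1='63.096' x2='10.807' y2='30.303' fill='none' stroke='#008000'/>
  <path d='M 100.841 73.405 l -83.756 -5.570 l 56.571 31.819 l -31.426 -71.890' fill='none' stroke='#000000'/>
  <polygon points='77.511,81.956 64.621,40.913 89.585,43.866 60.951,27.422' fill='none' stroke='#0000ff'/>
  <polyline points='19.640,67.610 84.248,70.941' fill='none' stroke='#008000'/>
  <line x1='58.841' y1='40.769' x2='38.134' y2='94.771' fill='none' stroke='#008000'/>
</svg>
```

(bCNC post)
(Date: synthetic)
G21
G90
G0 X98.961 Y35.485
M4 S758
G01 X89.346 Y27.219 F1116
G01 X79.815 Y20.775
G01 X70.366 Y16.152
G01 X61.001 Y13.352
G01 X51.719 Y12.373
G01 X42.520 Y13.215
G01 X33.405 Y15.880
G01 X24.372 Y20.366
M5
G0 X7.370 Y43.438
M4 S758
G01 X10.807 Y76.231 F1116
M5
G0 X100.841 Y33.129
M4 S300
G01 X17.085 Y38.699 F3976
G01 X73.656 Y6.880
G01 X42.230 Y78.770
M5
G0 X77.511 Y24.578
M4 S586
G01 X64.621 Y65.621 F1640
G01 X89.585 Y62.668
G01 X60.951 Y79.112
G01 X77.511 Y24.578
M5
G0 X19.640 Y38.924
M4 S758
G01 X84.248 Y35.593 F1116
M5
G0 X58.841 Y65.765
M4 S758
G01 X38.134 Y11.763 F1116
M5
G0 X0.000 Y0.000

Since the viewBox matches the mm dimensions, user units are millimetres directly. The only transform is the Y-flip y_m = 106.534 − y_svg.

Shape 1 is a quadratic bezier drawn with `<path>`. Its stroke #008000 means cut at S758, F1116. After flipping Y the toolpath is (98.961,35.485) → (89.346,27.219) → (79.815,20.775) → (70.366,16.152) → (61.001,13.352) → (51.719,12.373) → (42.520,13.215) → (33.405,15.880) → (24.372,20.366).

Shape 2 is a line segment drawn with `<line>`. Its stroke #008000 means cut at S758, F1116. After flipping Y the toolpath is (7.370,43.438) → (10.807,76.231).

Shape 3 is a open polyline drawn with `<path>`. Its stroke #000000 means engrave at S300, F3976. After flipping Y the toolpath is (100.841,33.129) → (17.085,38.699) → (73.656,6.880) → (42.230,78.770).

Shape 4 is a closed polygon drawn with `<polygon>`. Its stroke #0000ff means score at S586, F1640. After flipping Y the toolpath is (77.511,24.578) → (64.621,65.621) → (89.585,62.668) → (60.951,79.112) → (77.511,24.578), returning to the start.

Shape 5 is a line segment drawn with `<polyline>`. Its stroke #008000 means cut at S758, F1116. After flipping Y the toolpath is (19.640,38.924) → (84.248,35.593).

Shape 6 is a line segment drawn with `<line>`. Its stroke #008000 means cut at S758, F1116. After flipping Y the toolpath is (58.841,65.765) → (38.134,11.763).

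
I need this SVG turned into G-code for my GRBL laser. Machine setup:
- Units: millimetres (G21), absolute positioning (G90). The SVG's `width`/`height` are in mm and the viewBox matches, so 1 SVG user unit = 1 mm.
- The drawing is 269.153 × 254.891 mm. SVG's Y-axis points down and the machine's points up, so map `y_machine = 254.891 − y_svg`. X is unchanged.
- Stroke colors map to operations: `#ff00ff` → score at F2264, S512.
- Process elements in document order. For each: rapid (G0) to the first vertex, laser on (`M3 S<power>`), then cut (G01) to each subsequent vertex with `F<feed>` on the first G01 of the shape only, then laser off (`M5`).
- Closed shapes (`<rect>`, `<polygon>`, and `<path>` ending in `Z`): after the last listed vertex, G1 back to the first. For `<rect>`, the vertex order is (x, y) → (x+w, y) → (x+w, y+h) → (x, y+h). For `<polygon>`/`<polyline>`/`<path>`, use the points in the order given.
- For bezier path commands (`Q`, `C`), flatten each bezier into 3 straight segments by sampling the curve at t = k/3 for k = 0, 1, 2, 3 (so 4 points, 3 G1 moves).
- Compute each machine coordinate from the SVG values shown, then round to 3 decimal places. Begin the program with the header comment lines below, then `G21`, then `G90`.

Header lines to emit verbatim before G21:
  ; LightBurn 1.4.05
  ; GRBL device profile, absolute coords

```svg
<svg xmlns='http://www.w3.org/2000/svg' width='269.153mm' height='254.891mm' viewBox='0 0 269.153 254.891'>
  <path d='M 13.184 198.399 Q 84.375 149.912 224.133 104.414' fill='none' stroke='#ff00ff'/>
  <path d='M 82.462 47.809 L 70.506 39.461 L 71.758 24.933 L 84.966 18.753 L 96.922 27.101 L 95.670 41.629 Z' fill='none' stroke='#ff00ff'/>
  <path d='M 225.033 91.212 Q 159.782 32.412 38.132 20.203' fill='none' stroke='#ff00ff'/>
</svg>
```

1 u = 1 mm; y_m = 254.891 − y.

[1] `<path>` quadratic bezier, #ff00ff→score S512 F2264: (13.184,56.492) → (68.263,88.485) → (138.580,119.813) → (224.133,150.477)

[2] `<path>` regular polygon, #ff00ff→score S512 F2264: (82.462,207.082) → (70.506,215.430) → (71.758,229.958) → (84.966,236.138) → (96.922,227.790) → (95.670,213.262) → (82.462,207.082) (closed)

[3] `<path>` quadratic bezier, #ff00ff→score S512 F2264: (225.033,163.679) → (175.266,197.702) → (112.965,221.372) → (38.132,234.688)

; LightBurn 1.4.05
; GRBL device profile, absolute coords
G21
G90
G0 X13.184 Y56.492
M3 S512
G01 X68.263 Y88.485 F2264
G01 X138.580 Y119.813
G01 X224.133 Y150.477
M5
G0 X82.462 Y207.082
M3 S512
G01 X70.506 Y215.430 F2264
G01 X71.758 Y229.958
G01 X84.966 Y236.138
G01 X96.922 Y227.790
G01 X95.670 Y213.262
G01 X82.462 Y207.082
M5
G0 X225.033 Y163.679
M3 S512
G01 X175.266 Y197.702 F2264
G01 X112.965 Y221.372
G01 X38.132 Y234.688
M5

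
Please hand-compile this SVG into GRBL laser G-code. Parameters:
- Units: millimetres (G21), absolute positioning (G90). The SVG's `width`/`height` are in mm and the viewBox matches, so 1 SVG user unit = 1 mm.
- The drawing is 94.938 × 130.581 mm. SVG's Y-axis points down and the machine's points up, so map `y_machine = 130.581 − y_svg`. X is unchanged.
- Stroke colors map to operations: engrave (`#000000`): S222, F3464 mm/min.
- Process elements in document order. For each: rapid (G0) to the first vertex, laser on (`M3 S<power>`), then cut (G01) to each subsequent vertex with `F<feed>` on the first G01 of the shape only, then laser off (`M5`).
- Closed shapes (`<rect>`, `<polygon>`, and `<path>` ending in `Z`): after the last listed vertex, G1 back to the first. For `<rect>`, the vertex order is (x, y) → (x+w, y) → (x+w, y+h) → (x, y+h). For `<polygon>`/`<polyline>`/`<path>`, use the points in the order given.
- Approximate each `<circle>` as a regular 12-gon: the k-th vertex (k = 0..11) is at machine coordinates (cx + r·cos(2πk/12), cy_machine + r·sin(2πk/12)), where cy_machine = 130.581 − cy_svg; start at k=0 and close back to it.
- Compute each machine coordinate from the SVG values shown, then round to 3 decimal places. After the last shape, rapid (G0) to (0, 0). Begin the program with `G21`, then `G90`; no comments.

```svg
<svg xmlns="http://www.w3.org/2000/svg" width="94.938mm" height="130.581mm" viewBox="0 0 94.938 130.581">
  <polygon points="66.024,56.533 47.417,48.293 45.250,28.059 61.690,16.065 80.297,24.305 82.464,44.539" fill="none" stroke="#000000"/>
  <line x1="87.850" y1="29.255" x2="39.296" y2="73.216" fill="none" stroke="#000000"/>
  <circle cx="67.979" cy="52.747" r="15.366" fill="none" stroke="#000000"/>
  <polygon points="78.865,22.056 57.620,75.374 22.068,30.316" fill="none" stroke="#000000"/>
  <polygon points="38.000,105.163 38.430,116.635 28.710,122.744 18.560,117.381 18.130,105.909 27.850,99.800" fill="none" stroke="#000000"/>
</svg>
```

Since the viewBox matches the mm dimensions, user units are millimetres directly. The only transform is the Y-flip y_m = 130.581 − y_svg.

Shape 1 is a regular polygon drawn with `<polygon>`. Its stroke #000000 means engrave at S222, F3464. After flipping Y the toolpath is (66.024,74.048) → (47.417,82.288) → (45.250,102.522) → (61.690,114.516) → (80.297,106.276) → (82.464,86.042) → (66.024,74.048), returning to the start.

Shape 2 is a line segment drawn with `<line>`. Its stroke #000000 means engrave at S222, F3464. After flipping Y the toolpath is (87.850,101.326) → (39.296,57.365).

Shape 3 is a circle drawn with `<circle>`. Its stroke #000000 means engrave at S222, F3464. After flipping Y the toolpath is (83.345,77.834) → (81.286,85.517) → (75.662,91.141) → (67.979,93.200) → (60.296,91.141) → (54.672,85.517) → (52.613,77.834) → (54.672,70.151) → (60.296,64.527) → (67.979,62.468) → (75.662,64.527) → (81.286,70.151) → (83.345,77.834), returning to the start.

Shape 4 is a regular polygon drawn with `<polygon>`. Its stroke #000000 means engrave at S222, F3464. After flipping Y the toolpath is (78.865,108.525) → (57.620,55.207) → (22.068,100.265) → (78.865,108.525), returning to the start.

Shape 5 is a regular polygon drawn with `<polygon>`. Its stroke #000000 means engrave at S222, F3464. After flipping Y the toolpath is (38.000,25.418) → (38.430,13.946) → (28.710,7.837) → (18.560,13.200) → (18.130,24.672) → (27.850,30.781) → (38.000,25.418), returning to the start.

G21
G90
G0 X66.024 Y74.048
M3 S222
G01 X47.417 Y82.288 F3464
G01 X45.250 Y102.522
G01 X61.690 Y114.516
G01 X80.297 Y106.276
G01 X82.464 Y86.042
G01 X66.024 Y74.048
M5
G0 X87.850 Y101.326
M3 S222
G01 X39.296 Y57.365 F3464
M5
G0 X83.345 Y77.834
M3 S222
G01 X81.286 Y85.517 F3464
G01 X75.662 Y91.141
G01 X67.979 Y93.200
G01 X60.296 Y91.141
G01 X54.672 Y85.517
G01 X52.613 Y77.834
G01 X54.672 Y70.151
G01 X60.296 Y64.527
G01 X67.979 Y62.468
G01 X75.662 Y64.527
G01 X81.286 Y70.151
G01 X83.345 Y77.834
M5
G0 X78.865 Y108.525
M3 S222
G01 X57.620 Y55.207 F3464
G01 X22.068 Y100.265
G01 X78.865 Y108.525
M5
G0 X38.000 Y25.418
M3 S222
G01 X38.430 Y13.946 F3464
G01 X28.710 Y7.837
G01 X18.560 Y13.200
G01 X18.130 Y24.672
G01 X27.850 Y30.781
G01 X38.000 Y25.418
M5
G0 X0.000 Y0.000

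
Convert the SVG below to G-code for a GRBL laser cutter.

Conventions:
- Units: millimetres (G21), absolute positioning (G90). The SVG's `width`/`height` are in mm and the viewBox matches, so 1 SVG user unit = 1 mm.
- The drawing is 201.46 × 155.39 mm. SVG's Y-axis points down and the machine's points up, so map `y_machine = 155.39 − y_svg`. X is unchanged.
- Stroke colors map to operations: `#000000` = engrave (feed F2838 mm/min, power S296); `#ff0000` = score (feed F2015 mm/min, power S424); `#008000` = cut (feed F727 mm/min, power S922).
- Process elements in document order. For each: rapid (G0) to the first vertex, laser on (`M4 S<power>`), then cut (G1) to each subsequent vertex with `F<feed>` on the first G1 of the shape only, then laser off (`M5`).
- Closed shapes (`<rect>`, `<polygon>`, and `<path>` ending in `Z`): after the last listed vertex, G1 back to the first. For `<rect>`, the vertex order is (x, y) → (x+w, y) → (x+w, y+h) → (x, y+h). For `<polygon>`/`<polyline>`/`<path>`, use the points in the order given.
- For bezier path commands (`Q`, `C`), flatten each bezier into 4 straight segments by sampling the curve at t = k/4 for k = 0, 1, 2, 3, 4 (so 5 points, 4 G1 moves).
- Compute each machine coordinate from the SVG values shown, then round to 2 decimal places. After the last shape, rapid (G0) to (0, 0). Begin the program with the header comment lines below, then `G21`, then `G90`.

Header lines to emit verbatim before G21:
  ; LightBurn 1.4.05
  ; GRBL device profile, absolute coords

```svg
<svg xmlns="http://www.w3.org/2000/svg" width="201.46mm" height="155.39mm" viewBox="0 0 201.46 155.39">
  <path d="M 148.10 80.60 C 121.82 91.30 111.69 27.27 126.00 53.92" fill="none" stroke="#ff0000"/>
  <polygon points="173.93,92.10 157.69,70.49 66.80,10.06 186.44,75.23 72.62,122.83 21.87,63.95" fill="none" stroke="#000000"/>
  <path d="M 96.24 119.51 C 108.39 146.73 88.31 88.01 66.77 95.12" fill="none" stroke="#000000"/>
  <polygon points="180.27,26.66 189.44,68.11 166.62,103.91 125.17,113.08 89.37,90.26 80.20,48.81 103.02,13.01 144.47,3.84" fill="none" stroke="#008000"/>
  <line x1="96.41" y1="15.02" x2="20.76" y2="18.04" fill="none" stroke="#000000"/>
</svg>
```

Since the viewBox matches the mm dimensions, user units are millimetres directly. The only transform is the Y-flip y_m = 155.39 − y_svg.

Shape 1 is a cubic bezier drawn with `<path>`. Its stroke #ff0000 means score at S424, F2015. After flipping Y the toolpath is (148.10,74.79) → (131.55,78.19) → (121.83,94.11) → (119.72,107.04) → (126.00,101.47).

Shape 2 is a closed polygon drawn with `<polygon>`. Its stroke #000000 means engrave at S296, F2838. After flipping Y the toolpath is (173.93,63.29) → (157.69,84.90) → (66.80,145.33) → (186.44,80.16) → (72.62,32.56) → (21.87,91.44) → (173.93,63.29), returning to the start.

Shape 3 is a cubic bezier drawn with `<path>`. Its stroke #000000 means engrave at S296, F2838. After flipping Y the toolpath is (96.24,35.88) → (99.79,29.21) → (94.14,40.53) → (82.17,55.63) → (66.77,60.27).

Shape 4 is a regular polygon drawn with `<polygon>`. Its stroke #008000 means cut at S922, F727. After flipping Y the toolpath is (180.27,128.73) → (189.44,87.28) → (166.62,51.48) → (125.17,42.31) → (89.37,65.13) → (80.20,106.58) → (103.02,142.38) → (144.47,151.55) → (180.27,128.73), returning to the start.

Shape 5 is a line segment drawn with `<line>`. Its stroke #000000 means engrave at S296, F2838. After flipping Y the toolpath is (96.41,140.37) → (20.76,137.35).

; LightBurn 1.4.05
; GRBL device profile, absolute coords
G21
G90
G0 X148.10 Y74.79
M4 S424
G1 X131.55 Y78.19 F2015
G1 X121.83 Y94.11
G1 X119.72 Y107.04
G1 X126.00 Y101.47
M5
G0 X173.93 Y63.29
M4 S296
G1 X157.69 Y84.90 F2838
G1 X66.80 Y145.33
G1 X186.44 Y80.16
G1 X72.62 Y32.56
G1 X21.87 Y91.44
G1 X173.93 Y63.29
M5
G0 X96.24 Y35.88
M4 S296
G1 X99.79 Y29.21 F2838
G1 X94.14 Y40.53
G1 X82.17 Y55.63
G1 X66.77 Y60.27
M5
G0 X180.27 Y128.73
M4 S922
G1 X189.44 Y87.28 F727
G1 X166.62 Y51.48
G1 X125.17 Y42.31
G1 X89.37 Y65.13
G1 X80.20 Y106.58
G1 X103.02 Y142.38
G1 X144.47 Y151.55
G1 X180.27 Y128.73
M5
G0 X96.41 Y140.37
M4 S296
G1 X20.76 Y137.35 F2838
M5
G0 X0.00 Y0.00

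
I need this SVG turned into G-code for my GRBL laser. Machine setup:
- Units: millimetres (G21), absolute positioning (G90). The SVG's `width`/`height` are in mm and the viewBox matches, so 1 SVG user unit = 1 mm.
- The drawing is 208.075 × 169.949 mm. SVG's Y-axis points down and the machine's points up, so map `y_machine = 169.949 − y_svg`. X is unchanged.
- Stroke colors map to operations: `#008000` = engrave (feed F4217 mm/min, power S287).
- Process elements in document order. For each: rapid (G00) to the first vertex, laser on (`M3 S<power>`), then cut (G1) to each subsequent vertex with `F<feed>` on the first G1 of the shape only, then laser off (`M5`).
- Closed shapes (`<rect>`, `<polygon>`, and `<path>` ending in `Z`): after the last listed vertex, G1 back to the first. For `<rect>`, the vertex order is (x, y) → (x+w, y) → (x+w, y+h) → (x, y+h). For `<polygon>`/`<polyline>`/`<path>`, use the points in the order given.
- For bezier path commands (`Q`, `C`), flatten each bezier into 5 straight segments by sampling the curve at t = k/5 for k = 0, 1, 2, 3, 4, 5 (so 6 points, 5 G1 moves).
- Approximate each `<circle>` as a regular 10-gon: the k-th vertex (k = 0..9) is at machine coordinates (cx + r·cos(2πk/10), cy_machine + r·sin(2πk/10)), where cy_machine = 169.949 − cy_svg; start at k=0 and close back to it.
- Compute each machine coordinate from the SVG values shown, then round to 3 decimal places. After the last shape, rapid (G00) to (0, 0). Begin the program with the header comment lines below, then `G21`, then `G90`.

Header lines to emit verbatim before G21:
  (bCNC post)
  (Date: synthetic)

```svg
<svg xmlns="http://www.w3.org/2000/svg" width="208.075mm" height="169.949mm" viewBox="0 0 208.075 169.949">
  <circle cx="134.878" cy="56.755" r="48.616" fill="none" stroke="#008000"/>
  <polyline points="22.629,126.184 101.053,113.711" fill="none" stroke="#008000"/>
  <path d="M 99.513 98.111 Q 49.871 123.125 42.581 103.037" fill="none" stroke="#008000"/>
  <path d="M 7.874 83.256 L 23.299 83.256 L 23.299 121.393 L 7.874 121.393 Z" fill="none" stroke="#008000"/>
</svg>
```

viewBox `0 0 208.075 169.949` with mm width/height → 1 unit = 1 mm. Flip: y_m = 169.949 − y_svg.

**Shape 1** — `<circle>` circle, stroke `#008000` → engrave (S287, F4217). Machine vertices: (183.494,113.194) → (174.209,141.770) → (149.901,159.431) → (119.855,159.431) → (95.547,141.770) → (86.262,113.194) → (95.547,84.618) → (119.855,66.957) → (149.901,66.957) → (174.209,84.618) → (183.494,113.194). Closed: final G1 returns to the first vertex.

**Shape 2** — `<polyline>` line segment, stroke `#008000` → engrave (S287, F4217). Machine vertices: (22.629,43.765) → (101.053,56.238). Open path.

**Shape 3** — `<path>` quadratic bezier, stroke `#008000` → engrave (S287, F4217). Control points (SVG): P0=(99.513,98.111), P1=(49.871,123.125), P2=(42.581,103.037); sampled at t=k/5. Machine vertices: (99.513,71.838) → (81.350,63.636) → (66.576,59.043) → (55.189,58.058) → (47.191,60.681) → (42.581,66.912). Open path.

**Shape 4** — `<path>` rectangle, stroke `#008000` → engrave (S287, F4217). Machine vertices: (7.874,86.693) → (23.299,86.693) → (23.299,48.556) → (7.874,48.556) → (7.874,86.693). Closed: final G1 returns to the first vertex.

(bCNC post)
(Date: synthetic)
G21
G90
G00 X183.494 Y113.194
M3 S287
G1 X174.209 Y141.770 F4217
G1 X149.901 Y159.431
G1 X119.855 Y159.431
G1 X95.547 Y141.770
G1 X86.262 Y113.194
G1 X95.547 Y84.618
G1 X119.855 Y66.957
G1 X149.901 Y66.957
G1 X174.209 Y84.618
G1 X183.494 Y113.194
M5
G00 X22.629 Y43.765
M3 S287
G1 X101.053 Y56.238 F4217
M5
G00 X99.513 Y71.838
M3 S287
G1 X81.350 Y63.636 F4217
G1 X66.576 Y59.043
G1 X55.189 Y58.058
G1 X47.191 Y60.681
G1 X42.581 Y66.912
M5
G00 X7.874 Y86.693
M3 S287
G1 X23.299 Y86.693 F4217
G1 X23.299 Y48.556
G1 X7.874 Y48.556
G1 X7.874 Y86.693
M5
G00 X0.000 Y0.000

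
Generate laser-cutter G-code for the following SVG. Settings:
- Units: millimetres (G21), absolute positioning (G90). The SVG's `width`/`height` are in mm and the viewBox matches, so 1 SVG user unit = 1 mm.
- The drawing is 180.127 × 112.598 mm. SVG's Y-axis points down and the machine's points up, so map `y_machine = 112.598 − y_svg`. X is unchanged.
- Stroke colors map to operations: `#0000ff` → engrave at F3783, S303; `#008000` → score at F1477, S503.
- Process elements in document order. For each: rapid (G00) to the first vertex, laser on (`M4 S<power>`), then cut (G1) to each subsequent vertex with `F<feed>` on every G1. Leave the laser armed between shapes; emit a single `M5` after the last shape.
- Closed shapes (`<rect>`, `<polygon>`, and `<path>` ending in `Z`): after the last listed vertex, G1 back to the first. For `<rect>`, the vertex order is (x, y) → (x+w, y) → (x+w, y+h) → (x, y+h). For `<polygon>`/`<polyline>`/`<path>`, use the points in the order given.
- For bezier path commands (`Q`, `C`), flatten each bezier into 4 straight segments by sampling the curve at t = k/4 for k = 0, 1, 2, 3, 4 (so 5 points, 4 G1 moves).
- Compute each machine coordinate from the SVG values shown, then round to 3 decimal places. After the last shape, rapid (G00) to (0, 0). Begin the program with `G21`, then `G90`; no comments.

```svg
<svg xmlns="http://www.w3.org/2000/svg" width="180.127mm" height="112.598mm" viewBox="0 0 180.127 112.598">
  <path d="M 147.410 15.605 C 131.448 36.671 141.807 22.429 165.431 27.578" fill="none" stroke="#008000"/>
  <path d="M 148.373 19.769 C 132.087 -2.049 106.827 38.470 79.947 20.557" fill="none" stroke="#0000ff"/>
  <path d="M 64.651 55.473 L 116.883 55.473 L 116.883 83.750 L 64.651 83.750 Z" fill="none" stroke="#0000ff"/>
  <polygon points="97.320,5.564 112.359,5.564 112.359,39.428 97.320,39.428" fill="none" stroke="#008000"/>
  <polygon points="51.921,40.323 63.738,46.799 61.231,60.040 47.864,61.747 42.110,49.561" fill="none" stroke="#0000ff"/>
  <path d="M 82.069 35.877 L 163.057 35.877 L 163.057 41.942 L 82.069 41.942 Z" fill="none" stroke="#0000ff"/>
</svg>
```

Since the viewBox matches the mm dimensions, user units are millimetres directly. The only transform is the Y-flip y_m = 112.598 − y_svg.

Shape 1 is a cubic bezier drawn with `<path>`. Its stroke #008000 means score at S503, F1477. After flipping Y the toolpath is (147.410,96.993) → (140.170,86.959) → (141.576,85.038) → (150.404,86.101) → (165.431,85.020).

Shape 2 is a cubic bezier drawn with `<path>`. Its stroke #0000ff means engrave at S303, F3783. After flipping Y the toolpath is (148.373,92.829) → (134.591,99.391) → (118.133,93.899) → (99.688,87.675) → (79.947,92.041).

Shape 3 is a rectangle drawn with `<path>`. Its stroke #0000ff means engrave at S303, F3783. After flipping Y the toolpath is (64.651,57.125) → (116.883,57.125) → (116.883,28.848) → (64.651,28.848) → (64.651,57.125), returning to the start.

Shape 4 is a rectangle drawn with `<polygon>`. Its stroke #008000 means score at S503, F1477. After flipping Y the toolpath is (97.320,107.034) → (112.359,107.034) → (112.359,73.170) → (97.320,73.170) → (97.320,107.034), returning to the start.

Shape 5 is a regular polygon drawn with `<polygon>`. Its stroke #0000ff means engrave at S303, F3783. After flipping Y the toolpath is (51.921,72.275) → (63.738,65.799) → (61.231,52.558) → (47.864,50.851) → (42.110,63.037) → (51.921,72.275), returning to the start.

Shape 6 is a rectangle drawn with `<path>`. Its stroke #0000ff means engrave at S303, F3783. After flipping Y the toolpath is (82.069,76.721) → (163.057,76.721) → (163.057,70.656) → (82.069,70.656) → (82.069,76.721), returning to the start.

G21
G90
G00 X147.410 Y96.993
M4 S503
G1 X140.170 Y86.959 F1477
G1 X141.576 Y85.038 F1477
G1 X150.404 Y86.101 F1477
G1 X165.431 Y85.020 F1477
G00 X148.373 Y92.829
M4 S303
G1 X134.591 Y99.391 F3783
G1 X118.133 Y93.899 F3783
G1 X99.688 Y87.675 F3783
G1 X79.947 Y92.041 F3783
G00 X64.651 Y57.125
M4 S303
G1 X116.883 Y57.125 F3783
G1 X116.883 Y28.848 F3783
G1 X64.651 Y28.848 F3783
G1 X64.651 Y57.125 F3783
G00 X97.320 Y107.034
M4 S503
G1 X112.359 Y107.034 F1477
G1 X112.359 Y73.170 F1477
G1 X97.320 Y73.170 F1477
G1 X97.320 Y107.034 F1477
G00 X51.921 Y72.275
M4 S303
G1 X63.738 Y65.799 F3783
G1 X61.231 Y52.558 F3783
G1 X47.864 Y50.851 F3783
G1 X42.110 Y63.037 F3783
G1 X51.921 Y72.275 F3783
G00 X82.069 Y76.721
M4 S303
G1 X163.057 Y76.721 F3783
G1 X163.057 Y70.656 F3783
G1 X82.069 Y70.656 F3783
G1 X82.069 Y76.721 F3783
M5
G00 X0.000 Y0.000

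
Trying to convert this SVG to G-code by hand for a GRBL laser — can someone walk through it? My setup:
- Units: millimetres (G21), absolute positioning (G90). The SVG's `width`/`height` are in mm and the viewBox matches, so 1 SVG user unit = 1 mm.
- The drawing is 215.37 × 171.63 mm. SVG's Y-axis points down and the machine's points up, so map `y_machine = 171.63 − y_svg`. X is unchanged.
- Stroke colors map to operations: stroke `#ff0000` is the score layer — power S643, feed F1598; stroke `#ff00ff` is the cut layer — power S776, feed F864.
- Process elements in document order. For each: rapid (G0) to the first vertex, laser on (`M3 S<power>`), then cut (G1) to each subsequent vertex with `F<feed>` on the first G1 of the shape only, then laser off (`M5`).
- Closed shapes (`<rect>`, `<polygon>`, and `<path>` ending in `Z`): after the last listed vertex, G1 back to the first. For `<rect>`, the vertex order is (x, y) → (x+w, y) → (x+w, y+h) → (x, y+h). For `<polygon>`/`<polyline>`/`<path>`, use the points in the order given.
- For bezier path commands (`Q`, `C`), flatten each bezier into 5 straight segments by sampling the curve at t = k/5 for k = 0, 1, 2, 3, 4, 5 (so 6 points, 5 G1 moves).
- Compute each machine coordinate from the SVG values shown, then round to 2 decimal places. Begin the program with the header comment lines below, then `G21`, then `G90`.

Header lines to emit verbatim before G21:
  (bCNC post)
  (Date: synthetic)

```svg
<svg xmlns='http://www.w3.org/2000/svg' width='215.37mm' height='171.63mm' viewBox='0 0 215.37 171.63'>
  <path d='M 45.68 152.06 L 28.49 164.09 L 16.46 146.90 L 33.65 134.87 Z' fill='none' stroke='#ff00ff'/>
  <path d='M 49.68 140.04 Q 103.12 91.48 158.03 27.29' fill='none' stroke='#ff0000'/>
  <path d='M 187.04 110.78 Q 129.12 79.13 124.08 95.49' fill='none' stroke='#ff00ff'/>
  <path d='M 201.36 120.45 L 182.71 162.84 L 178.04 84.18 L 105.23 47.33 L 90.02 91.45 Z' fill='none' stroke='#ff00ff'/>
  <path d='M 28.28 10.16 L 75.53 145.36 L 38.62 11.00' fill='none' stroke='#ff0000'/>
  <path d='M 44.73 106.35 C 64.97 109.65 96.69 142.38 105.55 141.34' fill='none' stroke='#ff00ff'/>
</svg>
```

(bCNC post)
(Date: synthetic)
G21
G90
G0 X45.68 Y19.57
M3 S776
G1 X28.49 Y7.54 F864
G1 X16.46 Y24.73
G1 X33.65 Y36.76
G1 X45.68 Y19.57
M5
G0 X49.68 Y31.59
M3 S643
G1 X71.11 Y51.64 F1598
G1 X92.67 Y72.94
G1 X114.34 Y95.49
G1 X136.12 Y119.29
G1 X158.03 Y144.34
M5
G0 X187.04 Y60.85
M3 S776
G1 X165.99 Y71.59 F864
G1 X149.16 Y78.49
G1 X136.57 Y81.55
G1 X128.21 Y80.76
G1 X124.08 Y76.14
M5
G0 X201.36 Y51.18
M3 S776
G1 X182.71 Y8.79 F864
G1 X178.04 Y87.45
G1 X105.23 Y124.30
G1 X90.02 Y80.18
G1 X201.36 Y51.18
M5
G0 X28.28 Y161.47
M3 S643
G1 X75.53 Y26.27 F1598
G1 X38.62 Y160.63
M5
G0 X44.73 Y65.28
M3 S776
G1 X57.98 Y60.27 F864
G1 X72.33 Y51.24
G1 X86.14 Y41.21
G1 X97.77 Y33.21
G1 X105.55 Y30.29
M5

1 u = 1 mm; y_m = 171.63 − y.

[1] `<path>` regular polygon, #ff00ff→cut S776 F864: (45.68,19.57) → (28.49,7.54) → (16.46,24.73) → (33.65,36.76) → (45.68,19.57) (closed)

[2] `<path>` quadratic bezier, #ff0000→score S643 F1598: (49.68,31.59) → (71.11,51.64) → (92.67,72.94) → (114.34,95.49) → (136.12,119.29) → (158.03,144.34)

[3] `<path>` quadratic bezier, #ff00ff→cut S776 F864: (187.04,60.85) → (165.99,71.59) → (149.16,78.49) → (136.57,81.55) → (128.21,80.76) → (124.08,76.14)

[4] `<path>` closed polygon, #ff00ff→cut S776 F864: (201.36,51.18) → (182.71,8.79) → (178.04,87.45) → (105.23,124.30) → (90.02,80.18) → (201.36,51.18) (closed)

[5] `<path>` open polyline, #ff0000→score S643 F1598: (28.28,161.47) → (75.53,26.27) → (38.62,160.63)

[6] `<path>` cubic bezier, #ff00ff→cut S776 F864: (44.73,65.28) → (57.98,60.27) → (72.33,51.24) → (86.14,41.21) → (97.77,33.21) → (105.55,30.29)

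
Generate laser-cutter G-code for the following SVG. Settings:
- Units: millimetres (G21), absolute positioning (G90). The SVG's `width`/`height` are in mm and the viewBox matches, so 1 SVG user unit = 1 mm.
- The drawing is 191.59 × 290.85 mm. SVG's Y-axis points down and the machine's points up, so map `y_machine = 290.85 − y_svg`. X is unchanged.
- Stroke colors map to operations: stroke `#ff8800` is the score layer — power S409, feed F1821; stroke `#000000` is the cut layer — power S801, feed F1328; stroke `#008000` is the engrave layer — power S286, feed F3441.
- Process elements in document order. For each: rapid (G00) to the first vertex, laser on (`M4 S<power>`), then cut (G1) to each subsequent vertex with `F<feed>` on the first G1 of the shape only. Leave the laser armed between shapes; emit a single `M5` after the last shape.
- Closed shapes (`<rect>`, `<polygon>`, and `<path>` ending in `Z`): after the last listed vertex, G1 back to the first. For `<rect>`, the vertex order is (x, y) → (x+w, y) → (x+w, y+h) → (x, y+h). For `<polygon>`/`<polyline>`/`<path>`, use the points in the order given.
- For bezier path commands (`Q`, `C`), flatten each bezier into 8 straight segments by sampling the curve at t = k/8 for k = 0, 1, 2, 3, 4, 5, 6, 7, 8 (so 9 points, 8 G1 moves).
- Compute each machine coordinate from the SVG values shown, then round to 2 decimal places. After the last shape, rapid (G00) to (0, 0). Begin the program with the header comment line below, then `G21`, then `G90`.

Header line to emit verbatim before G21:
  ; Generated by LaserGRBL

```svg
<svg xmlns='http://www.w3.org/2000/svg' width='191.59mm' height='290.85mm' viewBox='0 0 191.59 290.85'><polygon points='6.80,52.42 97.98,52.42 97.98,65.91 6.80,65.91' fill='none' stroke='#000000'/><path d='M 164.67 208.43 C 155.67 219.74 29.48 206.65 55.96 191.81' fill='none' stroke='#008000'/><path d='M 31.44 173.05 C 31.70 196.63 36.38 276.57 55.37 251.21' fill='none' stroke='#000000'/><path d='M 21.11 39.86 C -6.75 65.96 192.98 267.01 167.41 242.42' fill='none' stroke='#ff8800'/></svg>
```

viewBox `0 0 191.59 290.85` with mm width/height → 1 unit = 1 mm. Flip: y_m = 290.85 − y_svg.

**Shape 1** — `<polygon>` rectangle, stroke `#000000` → cut (S801, F1328). Machine vertices: (6.80,238.43) → (97.98,238.43) → (97.98,224.94) → (6.80,224.94) → (6.80,238.43). Closed: final G1 returns to the first vertex.

**Shape 2** — `<path>` cubic bezier, stroke `#008000` → engrave (S286, F3441). Control points (SVG): P0=(164.67,208.43), P1=(155.67,219.74), P2=(29.48,206.65), P3=(55.96,191.81); sampled at t=k/8. Machine vertices: (164.67,82.42) → (156.33,79.28) → (140.16,78.16) → (119.34,78.80) → (97.01,80.92) → (76.35,84.28) → (60.51,88.59) → (52.66,93.60) → (55.96,99.04). Open path.

**Shape 3** — `<path>` cubic bezier, stroke `#000000` → cut (S801, F1328). Control points (SVG): P0=(31.44,173.05), P1=(31.70,196.63), P2=(36.38,276.57), P3=(55.37,251.21); sampled at t=k/8. Machine vertices: (31.44,117.80) → (31.76,106.63) → (32.62,92.07) → (34.12,76.02) → (36.38,60.37) → (39.52,47.01) → (43.66,37.84) → (48.90,34.75) → (55.37,39.64). Open path.

**Shape 4** — `<path>` cubic bezier, stroke `#ff8800` → score (S409, F1821). Control points (SVG): P0=(21.11,39.86), P1=(-6.75,65.96), P2=(192.98,267.01), P3=(167.41,242.42); sampled at t=k/8. Machine vertices: (21.11,250.99) → (20.45,233.78) → (35.81,204.87) → (61.90,168.95) → (93.40,130.70) → (125.01,94.83) → (151.42,66.04) → (167.32,49.00) → (167.41,48.43). Open path.

; Generated by LaserGRBL
G21
G90
G00 X6.80 Y238.43
M4 S801
G1 X97.98 Y238.43 F1328
G1 X97.98 Y224.94
G1 X6.80 Y224.94
G1 X6.80 Y238.43
G00 X164.67 Y82.42
M4 S286
G1 X156.33 Y79.28 F3441
G1 X140.16 Y78.16
G1 X119.34 Y78.80
G1 X97.01 Y80.92
G1 X76.35 Y84.28
G1 X60.51 Y88.59
G1 X52.66 Y93.60
G1 X55.96 Y99.04
G00 X31.44 Y117.80
M4 S801
G1 X31.76 Y106.63 F1328
G1 X32.62 Y92.07
G1 X34.12 Y76.02
G1 X36.38 Y60.37
G1 X39.52 Y47.01
G1 X43.66 Y37.84
G1 X48.90 Y34.75
G1 X55.37 Y39.64
G00 X21.11 Y250.99
M4 S409
G1 X20.45 Y233.78 F1821
G1 X35.81 Y204.87
G1 X61.90 Y168.95
G1 X93.40 Y130.70
G1 X125.01 Y94.83
G1 X151.42 Y66.04
G1 X167.32 Y49.00
G1 X167.41 Y48.43
M5
G00 X0.00 Y0.00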